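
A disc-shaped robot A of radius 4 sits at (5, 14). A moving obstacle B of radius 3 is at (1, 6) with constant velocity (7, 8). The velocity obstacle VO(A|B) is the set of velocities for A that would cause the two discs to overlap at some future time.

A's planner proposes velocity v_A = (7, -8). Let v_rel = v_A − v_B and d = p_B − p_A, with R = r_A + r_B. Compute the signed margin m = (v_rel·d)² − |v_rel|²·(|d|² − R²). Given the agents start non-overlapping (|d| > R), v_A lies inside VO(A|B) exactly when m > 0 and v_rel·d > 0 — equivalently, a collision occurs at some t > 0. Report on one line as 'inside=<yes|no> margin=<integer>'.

d = (-4, -8),  |d|² = 80;  R = 4+3 = 7,  c = 80−7² = 31
v_rel = (0, -16),  |v_rel|² = 256;  v_rel·d = (0)·(-4) + (-16)·(-8) = 128
256·t² − 256·t + 31 = 0  ⇒  m = 128² − 256·31 = 8448
m = 8448 > 0,  v_rel·d = 128 > 0  ⇒  inside

inside=yes margin=8448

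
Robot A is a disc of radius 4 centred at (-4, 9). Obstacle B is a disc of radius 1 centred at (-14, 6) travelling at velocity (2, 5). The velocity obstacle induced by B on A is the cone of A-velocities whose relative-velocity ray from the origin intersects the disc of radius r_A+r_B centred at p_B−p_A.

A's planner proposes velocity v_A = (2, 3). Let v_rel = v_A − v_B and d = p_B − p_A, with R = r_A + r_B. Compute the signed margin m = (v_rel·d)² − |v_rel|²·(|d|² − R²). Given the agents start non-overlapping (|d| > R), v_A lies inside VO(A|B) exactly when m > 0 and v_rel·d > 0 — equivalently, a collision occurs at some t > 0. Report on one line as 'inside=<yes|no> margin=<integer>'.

d = (-10, -3),  |d|² = 109;  R = 4+1 = 5,  c = 109−5² = 84
v_rel = (0, -2),  |v_rel|² = 4;  v_rel·d = (0)·(-10) + (-2)·(-3) = 6
4·t² − 12·t + 84 = 0  ⇒  m = 6² − 4·84 = -300
m = -300 < 0,  v_rel·d = 6 > 0  ⇒  outside

inside=no margin=-300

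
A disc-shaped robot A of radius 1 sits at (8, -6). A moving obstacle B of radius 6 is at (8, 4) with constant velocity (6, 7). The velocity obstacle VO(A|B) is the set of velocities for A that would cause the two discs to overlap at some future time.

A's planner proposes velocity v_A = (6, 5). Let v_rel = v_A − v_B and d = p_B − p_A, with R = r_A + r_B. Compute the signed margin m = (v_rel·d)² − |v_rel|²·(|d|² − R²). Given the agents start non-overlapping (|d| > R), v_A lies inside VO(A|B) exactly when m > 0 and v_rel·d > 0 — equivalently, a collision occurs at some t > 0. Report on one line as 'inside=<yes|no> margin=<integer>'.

d = (0, 10),  |d|² = 100;  R = 1+6 = 7,  c = 100−7² = 51
v_rel = (0, -2),  |v_rel|² = 4;  v_rel·d = (0)·(0) + (-2)·(10) = -20
4·t² + 40·t + 51 = 0  ⇒  m = (-20)² − 4·51 = 196
m = 196 > 0,  v_rel·d = -20 < 0  ⇒  outside

inside=no margin=196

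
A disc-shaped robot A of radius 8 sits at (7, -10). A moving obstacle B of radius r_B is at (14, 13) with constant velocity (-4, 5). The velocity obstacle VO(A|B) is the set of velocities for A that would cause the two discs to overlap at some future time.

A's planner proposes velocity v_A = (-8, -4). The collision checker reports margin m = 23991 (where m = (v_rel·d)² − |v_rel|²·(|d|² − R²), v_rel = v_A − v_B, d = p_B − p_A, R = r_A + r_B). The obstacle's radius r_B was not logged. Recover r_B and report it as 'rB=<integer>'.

m = 23991
d = (7, 23);  v_rel = (-4, -9),  |v_rel|² = 97
v_rel×d = (-4)·(23) − (-9)·(7) = -29
since m = R²·97 − (-29)²:  R² = (841 + 23991) / 97 = 256
R = √256 = 16  ⇒  r_B = 16 − 8 = 8

rB=8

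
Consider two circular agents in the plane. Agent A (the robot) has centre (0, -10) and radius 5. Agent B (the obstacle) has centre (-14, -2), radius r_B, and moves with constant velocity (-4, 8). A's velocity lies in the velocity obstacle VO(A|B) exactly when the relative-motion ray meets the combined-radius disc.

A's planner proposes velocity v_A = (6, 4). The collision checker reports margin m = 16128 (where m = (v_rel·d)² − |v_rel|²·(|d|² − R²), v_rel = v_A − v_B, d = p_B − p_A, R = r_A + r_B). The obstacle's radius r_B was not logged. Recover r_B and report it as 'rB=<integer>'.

m = 16128
d = (-14, 8);  v_rel = (10, -4),  |v_rel|² = 116
v_rel×d = (10)·(8) − (-4)·(-14) = 24
since m = R²·116 − 24²:  R² = (576 + 16128) / 116 = 144
R = √144 = 12  ⇒  r_B = 12 − 5 = 7

rB=7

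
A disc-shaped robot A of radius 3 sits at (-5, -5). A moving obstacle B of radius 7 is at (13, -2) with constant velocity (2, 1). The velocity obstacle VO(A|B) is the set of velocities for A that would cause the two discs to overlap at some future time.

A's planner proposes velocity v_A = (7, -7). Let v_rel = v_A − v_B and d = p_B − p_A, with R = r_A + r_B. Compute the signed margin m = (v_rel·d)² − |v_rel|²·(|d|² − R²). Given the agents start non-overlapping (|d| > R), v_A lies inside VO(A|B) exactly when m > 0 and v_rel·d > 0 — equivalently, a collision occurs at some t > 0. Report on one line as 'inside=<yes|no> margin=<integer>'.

d = (18, 3),  |d|² = 333;  R = 3+7 = 10,  c = 333−10² = 233
v_rel = (5, -8),  |v_rel|² = 89;  v_rel·d = (5)·(18) + (-8)·(3) = 66
89·t² − 132·t + 233 = 0  ⇒  m = 66² − 89·233 = -16381
m = -16381 < 0,  v_rel·d = 66 > 0  ⇒  outside

inside=no margin=-16381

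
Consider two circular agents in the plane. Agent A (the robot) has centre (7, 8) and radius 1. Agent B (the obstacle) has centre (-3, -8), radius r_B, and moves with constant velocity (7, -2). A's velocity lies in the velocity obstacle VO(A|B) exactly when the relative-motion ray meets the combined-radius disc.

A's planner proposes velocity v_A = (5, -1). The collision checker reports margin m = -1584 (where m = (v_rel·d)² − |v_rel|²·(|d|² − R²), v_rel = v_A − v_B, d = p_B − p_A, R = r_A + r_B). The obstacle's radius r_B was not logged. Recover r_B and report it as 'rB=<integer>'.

m = -1584
d = (-10, -16);  v_rel = (-2, 1),  |v_rel|² = 5
v_rel×d = (-2)·(-16) − (1)·(-10) = 42
since m = R²·5 − 42²:  R² = (1764 + -1584) / 5 = 36
R = √36 = 6  ⇒  r_B = 6 − 1 = 5

rB=5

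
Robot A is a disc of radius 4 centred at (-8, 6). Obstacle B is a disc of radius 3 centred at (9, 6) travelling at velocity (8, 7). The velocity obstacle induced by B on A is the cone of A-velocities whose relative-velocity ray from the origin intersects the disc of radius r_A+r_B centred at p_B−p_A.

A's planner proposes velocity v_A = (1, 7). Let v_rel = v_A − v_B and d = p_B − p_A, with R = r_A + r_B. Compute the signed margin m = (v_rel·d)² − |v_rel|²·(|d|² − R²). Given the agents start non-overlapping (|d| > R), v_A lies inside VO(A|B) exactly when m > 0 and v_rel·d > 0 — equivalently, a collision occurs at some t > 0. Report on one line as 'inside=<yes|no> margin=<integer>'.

d = (17, 0),  |d|² = 289;  R = 4+3 = 7,  c = 289−7² = 240
v_rel = (-7, 0),  |v_rel|² = 49;  v_rel·d = (-7)·(17) + (0)·(0) = -119
49·t² + 238·t + 240 = 0  ⇒  m = (-119)² − 49·240 = 2401
m = 2401 > 0,  v_rel·d = -119 < 0  ⇒  outside

inside=no margin=2401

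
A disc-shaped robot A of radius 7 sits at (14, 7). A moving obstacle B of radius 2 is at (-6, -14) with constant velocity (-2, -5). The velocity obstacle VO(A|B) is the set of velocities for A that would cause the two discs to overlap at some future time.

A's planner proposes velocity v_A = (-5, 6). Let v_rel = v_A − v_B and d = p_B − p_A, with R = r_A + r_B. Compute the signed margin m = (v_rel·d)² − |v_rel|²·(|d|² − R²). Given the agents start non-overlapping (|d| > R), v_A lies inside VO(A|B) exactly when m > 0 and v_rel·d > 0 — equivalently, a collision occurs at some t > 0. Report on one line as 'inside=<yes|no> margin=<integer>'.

d = (-20, -21),  |d|² = 841;  R = 7+2 = 9,  c = 841−9² = 760
v_rel = (-3, 11),  |v_rel|² = 130;  v_rel·d = (-3)·(-20) + (11)·(-21) = -171
130·t² + 342·t + 760 = 0  ⇒  m = (-171)² − 130·760 = -69559
m = -69559 < 0,  v_rel·d = -171 < 0  ⇒  outside

inside=no margin=-69559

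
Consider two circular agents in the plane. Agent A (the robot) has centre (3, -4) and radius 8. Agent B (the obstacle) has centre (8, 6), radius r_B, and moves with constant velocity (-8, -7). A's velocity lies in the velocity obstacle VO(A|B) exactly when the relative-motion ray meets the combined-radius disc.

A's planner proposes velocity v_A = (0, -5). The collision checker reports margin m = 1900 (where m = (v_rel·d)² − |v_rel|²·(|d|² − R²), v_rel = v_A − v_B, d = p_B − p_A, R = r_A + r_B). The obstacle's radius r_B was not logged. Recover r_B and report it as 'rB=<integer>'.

m = 1900
d = (5, 10);  v_rel = (8, 2),  |v_rel|² = 68
v_rel×d = (8)·(10) − (2)·(5) = 70
since m = R²·68 − 70²:  R² = (4900 + 1900) / 68 = 100
R = √100 = 10  ⇒  r_B = 10 − 8 = 2

rB=2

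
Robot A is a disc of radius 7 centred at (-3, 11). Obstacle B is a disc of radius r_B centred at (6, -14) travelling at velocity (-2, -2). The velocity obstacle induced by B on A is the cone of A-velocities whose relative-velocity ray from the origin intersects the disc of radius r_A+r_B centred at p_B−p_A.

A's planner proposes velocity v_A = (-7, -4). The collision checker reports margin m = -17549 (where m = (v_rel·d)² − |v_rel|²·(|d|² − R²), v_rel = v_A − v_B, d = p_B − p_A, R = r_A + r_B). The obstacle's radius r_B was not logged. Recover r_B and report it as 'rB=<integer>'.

m = -17549
d = (9, -25);  v_rel = (-5, -2),  |v_rel|² = 29
v_rel×d = (-5)·(-25) − (-2)·(9) = 143
since m = R²·29 − 143²:  R² = (20449 + -17549) / 29 = 100
R = √100 = 10  ⇒  r_B = 10 − 7 = 3

rB=3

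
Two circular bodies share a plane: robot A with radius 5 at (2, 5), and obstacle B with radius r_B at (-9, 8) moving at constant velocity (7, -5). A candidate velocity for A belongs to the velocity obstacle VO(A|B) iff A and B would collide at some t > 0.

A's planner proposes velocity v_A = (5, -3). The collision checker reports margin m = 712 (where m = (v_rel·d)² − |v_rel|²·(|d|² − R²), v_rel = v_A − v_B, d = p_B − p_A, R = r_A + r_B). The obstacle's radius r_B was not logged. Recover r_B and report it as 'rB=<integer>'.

m = 712
d = (-11, 3);  v_rel = (-2, 2),  |v_rel|² = 8
v_rel×d = (-2)·(3) − (2)·(-11) = 16
since m = R²·8 − 16²:  R² = (256 + 712) / 8 = 121
R = √121 = 11  ⇒  r_B = 11 − 5 = 6

rB=6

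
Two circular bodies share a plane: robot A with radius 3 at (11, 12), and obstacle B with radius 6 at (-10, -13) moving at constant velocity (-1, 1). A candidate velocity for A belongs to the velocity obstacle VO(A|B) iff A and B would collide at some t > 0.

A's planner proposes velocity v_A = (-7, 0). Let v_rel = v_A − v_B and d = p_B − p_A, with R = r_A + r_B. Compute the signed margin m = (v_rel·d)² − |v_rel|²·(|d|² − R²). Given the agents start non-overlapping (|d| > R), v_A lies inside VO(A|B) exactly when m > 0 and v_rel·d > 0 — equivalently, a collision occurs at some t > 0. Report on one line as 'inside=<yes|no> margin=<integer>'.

d = (-21, -25),  |d|² = 1066;  R = 3+6 = 9,  c = 1066−9² = 985
v_rel = (-6, -1),  |v_rel|² = 37;  v_rel·d = (-6)·(-21) + (-1)·(-25) = 151
37·t² − 302·t + 985 = 0  ⇒  m = 151² − 37·985 = -13644
m = -13644 < 0,  v_rel·d = 151 > 0  ⇒  outside

inside=no margin=-13644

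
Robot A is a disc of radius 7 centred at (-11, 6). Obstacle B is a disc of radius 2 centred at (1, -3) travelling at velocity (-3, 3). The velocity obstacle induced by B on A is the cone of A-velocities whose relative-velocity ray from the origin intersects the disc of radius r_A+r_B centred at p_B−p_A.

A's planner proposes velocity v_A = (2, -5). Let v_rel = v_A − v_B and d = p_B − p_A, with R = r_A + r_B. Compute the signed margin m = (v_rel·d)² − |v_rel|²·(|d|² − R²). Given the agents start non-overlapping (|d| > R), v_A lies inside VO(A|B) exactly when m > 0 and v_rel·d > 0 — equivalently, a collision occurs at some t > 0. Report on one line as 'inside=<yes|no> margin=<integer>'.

d = (12, -9),  |d|² = 225;  R = 7+2 = 9,  c = 225−9² = 144
v_rel = (5, -8),  |v_rel|² = 89;  v_rel·d = (5)·(12) + (-8)·(-9) = 132
89·t² − 264·t + 144 = 0  ⇒  m = 132² − 89·144 = 4608
m = 4608 > 0,  v_rel·d = 132 > 0  ⇒  inside

inside=yes margin=4608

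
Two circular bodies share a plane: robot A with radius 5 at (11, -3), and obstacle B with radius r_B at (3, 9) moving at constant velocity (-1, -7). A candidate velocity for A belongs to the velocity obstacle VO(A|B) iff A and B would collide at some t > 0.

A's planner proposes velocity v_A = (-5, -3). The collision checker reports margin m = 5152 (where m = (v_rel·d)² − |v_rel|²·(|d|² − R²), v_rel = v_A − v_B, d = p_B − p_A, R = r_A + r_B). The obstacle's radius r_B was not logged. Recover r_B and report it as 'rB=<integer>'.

m = 5152
d = (-8, 12);  v_rel = (-4, 4),  |v_rel|² = 32
v_rel×d = (-4)·(12) − (4)·(-8) = -16
since m = R²·32 − (-16)²:  R² = (256 + 5152) / 32 = 169
R = √169 = 13  ⇒  r_B = 13 − 5 = 8

rB=8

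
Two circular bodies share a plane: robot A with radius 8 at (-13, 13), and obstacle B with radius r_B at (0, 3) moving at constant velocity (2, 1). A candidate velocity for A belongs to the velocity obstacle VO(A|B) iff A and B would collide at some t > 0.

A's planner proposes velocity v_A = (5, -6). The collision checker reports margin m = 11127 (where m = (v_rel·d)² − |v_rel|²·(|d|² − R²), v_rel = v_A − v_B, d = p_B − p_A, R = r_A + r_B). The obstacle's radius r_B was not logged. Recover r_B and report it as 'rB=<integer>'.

m = 11127
d = (13, -10);  v_rel = (3, -7),  |v_rel|² = 58
v_rel×d = (3)·(-10) − (-7)·(13) = 61
since m = R²·58 − 61²:  R² = (3721 + 11127) / 58 = 256
R = √256 = 16  ⇒  r_B = 16 − 8 = 8

rB=8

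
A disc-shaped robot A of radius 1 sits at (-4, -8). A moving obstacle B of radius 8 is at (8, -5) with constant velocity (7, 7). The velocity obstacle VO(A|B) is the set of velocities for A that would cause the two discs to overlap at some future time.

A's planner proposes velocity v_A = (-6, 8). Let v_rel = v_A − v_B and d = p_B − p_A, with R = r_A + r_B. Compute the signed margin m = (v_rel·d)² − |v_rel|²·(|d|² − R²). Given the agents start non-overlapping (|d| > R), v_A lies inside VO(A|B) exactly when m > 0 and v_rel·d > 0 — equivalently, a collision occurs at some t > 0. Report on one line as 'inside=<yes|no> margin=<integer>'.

d = (12, 3),  |d|² = 153;  R = 1+8 = 9,  c = 153−9² = 72
v_rel = (-13, 1),  |v_rel|² = 170;  v_rel·d = (-13)·(12) + (1)·(3) = -153
170·t² + 306·t + 72 = 0  ⇒  m = (-153)² − 170·72 = 11169
m = 11169 > 0,  v_rel·d = -153 < 0  ⇒  outside

inside=no margin=11169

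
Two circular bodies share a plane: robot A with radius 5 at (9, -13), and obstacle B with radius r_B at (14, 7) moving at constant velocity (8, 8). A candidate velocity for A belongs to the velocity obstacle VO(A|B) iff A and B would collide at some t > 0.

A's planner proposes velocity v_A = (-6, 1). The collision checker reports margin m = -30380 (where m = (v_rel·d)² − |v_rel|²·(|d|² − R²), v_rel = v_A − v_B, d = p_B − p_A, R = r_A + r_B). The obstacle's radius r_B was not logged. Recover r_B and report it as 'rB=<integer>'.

m = -30380
d = (5, 20);  v_rel = (-14, -7),  |v_rel|² = 245
v_rel×d = (-14)·(20) − (-7)·(5) = -245
since m = R²·245 − (-245)²:  R² = (60025 + -30380) / 245 = 121
R = √121 = 11  ⇒  r_B = 11 − 5 = 6

rB=6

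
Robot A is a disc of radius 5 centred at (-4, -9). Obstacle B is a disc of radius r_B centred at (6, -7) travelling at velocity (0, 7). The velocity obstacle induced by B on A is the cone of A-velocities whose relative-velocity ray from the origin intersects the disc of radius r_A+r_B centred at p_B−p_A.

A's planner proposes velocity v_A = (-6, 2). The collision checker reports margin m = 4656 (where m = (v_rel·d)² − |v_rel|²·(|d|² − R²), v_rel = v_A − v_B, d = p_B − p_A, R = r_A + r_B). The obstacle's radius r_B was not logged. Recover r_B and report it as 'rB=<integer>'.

m = 4656
d = (10, 2);  v_rel = (-6, -5),  |v_rel|² = 61
v_rel×d = (-6)·(2) − (-5)·(10) = 38
since m = R²·61 − 38²:  R² = (1444 + 4656) / 61 = 100
R = √100 = 10  ⇒  r_B = 10 − 5 = 5

rB=5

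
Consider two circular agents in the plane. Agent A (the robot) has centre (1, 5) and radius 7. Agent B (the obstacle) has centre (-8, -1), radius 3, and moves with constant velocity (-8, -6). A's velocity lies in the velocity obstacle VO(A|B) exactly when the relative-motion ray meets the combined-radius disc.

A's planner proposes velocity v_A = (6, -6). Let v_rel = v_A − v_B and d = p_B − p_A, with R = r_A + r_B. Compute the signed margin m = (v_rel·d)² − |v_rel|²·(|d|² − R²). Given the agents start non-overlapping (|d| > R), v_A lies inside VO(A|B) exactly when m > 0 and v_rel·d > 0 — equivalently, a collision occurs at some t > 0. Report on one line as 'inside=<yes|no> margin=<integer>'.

d = (-9, -6),  |d|² = 117;  R = 7+3 = 10,  c = 117−10² = 17
v_rel = (14, 0),  |v_rel|² = 196;  v_rel·d = (14)·(-9) + (0)·(-6) = -126
196·t² + 252·t + 17 = 0  ⇒  m = (-126)² − 196·17 = 12544
m = 12544 > 0,  v_rel·d = -126 < 0  ⇒  outside

inside=no margin=12544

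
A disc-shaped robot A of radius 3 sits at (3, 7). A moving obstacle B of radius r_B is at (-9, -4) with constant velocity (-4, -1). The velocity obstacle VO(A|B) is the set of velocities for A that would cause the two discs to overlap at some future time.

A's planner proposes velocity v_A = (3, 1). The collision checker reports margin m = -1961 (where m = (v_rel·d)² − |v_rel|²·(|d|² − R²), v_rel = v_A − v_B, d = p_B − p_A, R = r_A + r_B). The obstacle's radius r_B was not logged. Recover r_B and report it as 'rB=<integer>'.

m = -1961
d = (-12, -11);  v_rel = (7, 2),  |v_rel|² = 53
v_rel×d = (7)·(-11) − (2)·(-12) = -53
since m = R²·53 − (-53)²:  R² = (2809 + -1961) / 53 = 16
R = √16 = 4  ⇒  r_B = 4 − 3 = 1

rB=1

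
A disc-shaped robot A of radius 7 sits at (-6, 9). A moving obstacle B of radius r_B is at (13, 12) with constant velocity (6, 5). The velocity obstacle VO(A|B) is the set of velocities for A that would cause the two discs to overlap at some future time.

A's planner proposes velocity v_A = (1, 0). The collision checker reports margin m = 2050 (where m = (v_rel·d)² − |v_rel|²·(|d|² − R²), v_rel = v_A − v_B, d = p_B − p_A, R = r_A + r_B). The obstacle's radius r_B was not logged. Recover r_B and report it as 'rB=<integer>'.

m = 2050
d = (19, 3);  v_rel = (-5, -5),  |v_rel|² = 50
v_rel×d = (-5)·(3) − (-5)·(19) = 80
since m = R²·50 − 80²:  R² = (6400 + 2050) / 50 = 169
R = √169 = 13  ⇒  r_B = 13 − 7 = 6

rB=6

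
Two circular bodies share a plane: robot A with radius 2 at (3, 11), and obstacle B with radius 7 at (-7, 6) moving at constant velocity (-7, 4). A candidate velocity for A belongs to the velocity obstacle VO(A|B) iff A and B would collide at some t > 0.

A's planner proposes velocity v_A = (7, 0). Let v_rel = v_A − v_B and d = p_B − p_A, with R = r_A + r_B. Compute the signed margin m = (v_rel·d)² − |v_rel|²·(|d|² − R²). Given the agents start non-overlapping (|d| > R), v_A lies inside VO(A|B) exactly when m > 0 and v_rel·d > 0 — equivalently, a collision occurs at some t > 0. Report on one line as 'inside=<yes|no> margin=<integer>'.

d = (-10, -5),  |d|² = 125;  R = 2+7 = 9,  c = 125−9² = 44
v_rel = (14, -4),  |v_rel|² = 212;  v_rel·d = (14)·(-10) + (-4)·(-5) = -120
212·t² + 240·t + 44 = 0  ⇒  m = (-120)² − 212·44 = 5072
m = 5072 > 0,  v_rel·d = -120 < 0  ⇒  outside

inside=no margin=5072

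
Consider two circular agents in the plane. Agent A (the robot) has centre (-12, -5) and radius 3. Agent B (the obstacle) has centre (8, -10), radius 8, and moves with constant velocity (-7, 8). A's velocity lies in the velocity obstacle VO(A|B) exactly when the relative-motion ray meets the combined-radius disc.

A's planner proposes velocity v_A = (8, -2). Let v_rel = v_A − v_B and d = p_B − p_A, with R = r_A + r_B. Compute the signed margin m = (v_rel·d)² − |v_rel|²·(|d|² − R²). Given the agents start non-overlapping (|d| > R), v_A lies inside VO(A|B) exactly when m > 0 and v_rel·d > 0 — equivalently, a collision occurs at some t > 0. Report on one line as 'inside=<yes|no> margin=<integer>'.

d = (20, -5),  |d|² = 425;  R = 3+8 = 11,  c = 425−11² = 304
v_rel = (15, -10),  |v_rel|² = 325;  v_rel·d = (15)·(20) + (-10)·(-5) = 350
325·t² − 700·t + 304 = 0  ⇒  m = 350² − 325·304 = 23700
m = 23700 > 0,  v_rel·d = 350 > 0  ⇒  inside

inside=yes margin=23700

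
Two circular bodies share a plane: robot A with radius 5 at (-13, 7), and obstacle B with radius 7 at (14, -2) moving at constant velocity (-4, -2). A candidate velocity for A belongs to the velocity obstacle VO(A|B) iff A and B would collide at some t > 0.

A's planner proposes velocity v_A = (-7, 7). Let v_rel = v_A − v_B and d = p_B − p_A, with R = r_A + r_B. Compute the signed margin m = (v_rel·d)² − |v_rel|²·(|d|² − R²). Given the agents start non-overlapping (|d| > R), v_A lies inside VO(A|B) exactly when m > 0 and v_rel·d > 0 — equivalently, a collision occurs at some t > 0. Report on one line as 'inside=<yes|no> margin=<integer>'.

d = (27, -9),  |d|² = 810;  R = 5+7 = 12,  c = 810−12² = 666
v_rel = (-3, 9),  |v_rel|² = 90;  v_rel·d = (-3)·(27) + (9)·(-9) = -162
90·t² + 324·t + 666 = 0  ⇒  m = (-162)² − 90·666 = -33696
m = -33696 < 0,  v_rel·d = -162 < 0  ⇒  outside

inside=no margin=-33696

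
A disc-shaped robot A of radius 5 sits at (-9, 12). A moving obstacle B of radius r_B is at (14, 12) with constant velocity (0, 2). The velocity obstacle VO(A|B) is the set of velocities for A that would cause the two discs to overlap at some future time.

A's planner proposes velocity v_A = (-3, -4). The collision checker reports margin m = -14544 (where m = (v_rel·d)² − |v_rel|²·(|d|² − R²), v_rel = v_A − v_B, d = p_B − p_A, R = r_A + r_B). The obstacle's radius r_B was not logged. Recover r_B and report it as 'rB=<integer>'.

m = -14544
d = (23, 0);  v_rel = (-3, -6),  |v_rel|² = 45
v_rel×d = (-3)·(0) − (-6)·(23) = 138
since m = R²·45 − 138²:  R² = (19044 + -14544) / 45 = 100
R = √100 = 10  ⇒  r_B = 10 − 5 = 5

rB=5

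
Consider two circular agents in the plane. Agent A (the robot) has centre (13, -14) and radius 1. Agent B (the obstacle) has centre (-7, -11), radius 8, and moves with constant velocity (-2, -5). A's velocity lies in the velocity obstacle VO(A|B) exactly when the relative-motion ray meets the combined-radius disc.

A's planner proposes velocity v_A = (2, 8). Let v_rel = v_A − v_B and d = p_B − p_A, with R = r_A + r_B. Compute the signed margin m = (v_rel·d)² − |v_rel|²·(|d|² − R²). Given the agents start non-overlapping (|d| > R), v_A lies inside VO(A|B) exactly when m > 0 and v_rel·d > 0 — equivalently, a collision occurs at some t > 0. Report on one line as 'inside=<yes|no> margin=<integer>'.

d = (-20, 3),  |d|² = 409;  R = 1+8 = 9,  c = 409−9² = 328
v_rel = (4, 13),  |v_rel|² = 185;  v_rel·d = (4)·(-20) + (13)·(3) = -41
185·t² + 82·t + 328 = 0  ⇒  m = (-41)² − 185·328 = -58999
m = -58999 < 0,  v_rel·d = -41 < 0  ⇒  outside

inside=no margin=-58999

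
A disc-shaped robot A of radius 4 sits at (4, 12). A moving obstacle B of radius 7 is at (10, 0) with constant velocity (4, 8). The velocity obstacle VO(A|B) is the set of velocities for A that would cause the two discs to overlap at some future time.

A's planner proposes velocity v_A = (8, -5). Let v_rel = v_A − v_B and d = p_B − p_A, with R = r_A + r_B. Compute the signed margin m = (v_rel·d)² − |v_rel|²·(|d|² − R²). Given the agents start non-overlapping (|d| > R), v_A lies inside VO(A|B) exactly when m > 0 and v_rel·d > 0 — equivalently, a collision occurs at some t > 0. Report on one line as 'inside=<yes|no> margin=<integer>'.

d = (6, -12),  |d|² = 180;  R = 4+7 = 11,  c = 180−11² = 59
v_rel = (4, -13),  |v_rel|² = 185;  v_rel·d = (4)·(6) + (-13)·(-12) = 180
185·t² − 360·t + 59 = 0  ⇒  m = 180² − 185·59 = 21485
m = 21485 > 0,  v_rel·d = 180 > 0  ⇒  inside

inside=yes margin=21485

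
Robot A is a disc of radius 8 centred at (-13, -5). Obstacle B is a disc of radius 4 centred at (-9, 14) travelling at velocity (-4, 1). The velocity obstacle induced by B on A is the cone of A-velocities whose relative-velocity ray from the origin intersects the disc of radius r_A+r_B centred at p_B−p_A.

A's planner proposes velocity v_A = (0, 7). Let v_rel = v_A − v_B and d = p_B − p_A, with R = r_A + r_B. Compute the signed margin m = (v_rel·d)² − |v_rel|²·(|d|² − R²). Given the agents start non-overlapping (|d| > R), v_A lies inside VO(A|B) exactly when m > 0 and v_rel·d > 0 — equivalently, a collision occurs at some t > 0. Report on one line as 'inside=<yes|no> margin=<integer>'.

d = (4, 19),  |d|² = 377;  R = 8+4 = 12,  c = 377−12² = 233
v_rel = (4, 6),  |v_rel|² = 52;  v_rel·d = (4)·(4) + (6)·(19) = 130
52·t² − 260·t + 233 = 0  ⇒  m = 130² − 52·233 = 4784
m = 4784 > 0,  v_rel·d = 130 > 0  ⇒  inside

inside=yes margin=4784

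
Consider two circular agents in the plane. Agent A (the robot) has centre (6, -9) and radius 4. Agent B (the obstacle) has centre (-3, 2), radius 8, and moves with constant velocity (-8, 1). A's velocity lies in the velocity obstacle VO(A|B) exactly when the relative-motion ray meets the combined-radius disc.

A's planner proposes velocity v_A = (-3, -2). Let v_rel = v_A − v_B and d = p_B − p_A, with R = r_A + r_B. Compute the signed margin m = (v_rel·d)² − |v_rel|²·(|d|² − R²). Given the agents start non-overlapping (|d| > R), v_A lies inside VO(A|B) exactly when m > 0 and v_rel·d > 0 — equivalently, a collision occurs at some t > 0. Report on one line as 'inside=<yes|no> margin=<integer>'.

d = (-9, 11),  |d|² = 202;  R = 4+8 = 12,  c = 202−12² = 58
v_rel = (5, -3),  |v_rel|² = 34;  v_rel·d = (5)·(-9) + (-3)·(11) = -78
34·t² + 156·t + 58 = 0  ⇒  m = (-78)² − 34·58 = 4112
m = 4112 > 0,  v_rel·d = -78 < 0  ⇒  outside

inside=no margin=4112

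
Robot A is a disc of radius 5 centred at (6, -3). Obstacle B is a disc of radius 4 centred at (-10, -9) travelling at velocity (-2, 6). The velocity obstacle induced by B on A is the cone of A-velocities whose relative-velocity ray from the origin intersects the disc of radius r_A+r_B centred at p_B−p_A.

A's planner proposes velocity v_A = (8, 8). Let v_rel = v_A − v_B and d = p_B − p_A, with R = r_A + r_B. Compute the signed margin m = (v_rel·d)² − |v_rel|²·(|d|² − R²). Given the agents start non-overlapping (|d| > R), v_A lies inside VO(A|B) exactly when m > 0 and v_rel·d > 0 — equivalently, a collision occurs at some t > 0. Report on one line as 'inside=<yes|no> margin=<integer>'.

d = (-16, -6),  |d|² = 292;  R = 5+4 = 9,  c = 292−9² = 211
v_rel = (10, 2),  |v_rel|² = 104;  v_rel·d = (10)·(-16) + (2)·(-6) = -172
104·t² + 344·t + 211 = 0  ⇒  m = (-172)² − 104·211 = 7640
m = 7640 > 0,  v_rel·d = -172 < 0  ⇒  outside

inside=no margin=7640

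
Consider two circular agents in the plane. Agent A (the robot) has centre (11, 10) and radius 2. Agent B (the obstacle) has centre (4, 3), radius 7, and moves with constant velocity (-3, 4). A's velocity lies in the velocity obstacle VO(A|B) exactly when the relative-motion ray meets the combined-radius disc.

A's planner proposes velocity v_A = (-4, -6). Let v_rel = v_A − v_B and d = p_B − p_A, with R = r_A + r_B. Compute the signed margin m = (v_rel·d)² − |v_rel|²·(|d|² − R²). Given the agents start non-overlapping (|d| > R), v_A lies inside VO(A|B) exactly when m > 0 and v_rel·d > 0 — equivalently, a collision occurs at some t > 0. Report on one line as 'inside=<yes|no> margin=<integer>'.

d = (-7, -7),  |d|² = 98;  R = 2+7 = 9,  c = 98−9² = 17
v_rel = (-1, -10),  |v_rel|² = 101;  v_rel·d = (-1)·(-7) + (-10)·(-7) = 77
101·t² − 154·t + 17 = 0  ⇒  m = 77² − 101·17 = 4212
m = 4212 > 0,  v_rel·d = 77 > 0  ⇒  inside

inside=yes margin=4212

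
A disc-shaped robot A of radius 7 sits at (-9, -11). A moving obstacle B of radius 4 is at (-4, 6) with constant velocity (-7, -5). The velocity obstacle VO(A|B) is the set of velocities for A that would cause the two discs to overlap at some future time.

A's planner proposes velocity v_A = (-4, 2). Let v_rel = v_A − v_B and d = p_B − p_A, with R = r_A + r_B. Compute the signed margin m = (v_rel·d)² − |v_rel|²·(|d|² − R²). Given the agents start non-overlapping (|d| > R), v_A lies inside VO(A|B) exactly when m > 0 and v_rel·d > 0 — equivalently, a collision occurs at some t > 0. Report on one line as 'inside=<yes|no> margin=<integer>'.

d = (5, 17),  |d|² = 314;  R = 7+4 = 11,  c = 314−11² = 193
v_rel = (3, 7),  |v_rel|² = 58;  v_rel·d = (3)·(5) + (7)·(17) = 134
58·t² − 268·t + 193 = 0  ⇒  m = 134² − 58·193 = 6762
m = 6762 > 0,  v_rel·d = 134 > 0  ⇒  inside

inside=yes margin=6762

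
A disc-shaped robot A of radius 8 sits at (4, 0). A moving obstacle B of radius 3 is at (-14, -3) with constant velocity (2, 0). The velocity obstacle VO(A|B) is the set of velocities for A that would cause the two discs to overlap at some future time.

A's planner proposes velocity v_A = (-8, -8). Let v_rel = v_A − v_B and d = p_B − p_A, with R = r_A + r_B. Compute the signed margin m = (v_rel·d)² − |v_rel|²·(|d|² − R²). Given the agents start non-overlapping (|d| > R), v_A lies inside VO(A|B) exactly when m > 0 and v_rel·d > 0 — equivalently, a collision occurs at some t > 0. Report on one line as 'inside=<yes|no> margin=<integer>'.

d = (-18, -3),  |d|² = 333;  R = 8+3 = 11,  c = 333−11² = 212
v_rel = (-10, -8),  |v_rel|² = 164;  v_rel·d = (-10)·(-18) + (-8)·(-3) = 204
164·t² − 408·t + 212 = 0  ⇒  m = 204² − 164·212 = 6848
m = 6848 > 0,  v_rel·d = 204 > 0  ⇒  inside

inside=yes margin=6848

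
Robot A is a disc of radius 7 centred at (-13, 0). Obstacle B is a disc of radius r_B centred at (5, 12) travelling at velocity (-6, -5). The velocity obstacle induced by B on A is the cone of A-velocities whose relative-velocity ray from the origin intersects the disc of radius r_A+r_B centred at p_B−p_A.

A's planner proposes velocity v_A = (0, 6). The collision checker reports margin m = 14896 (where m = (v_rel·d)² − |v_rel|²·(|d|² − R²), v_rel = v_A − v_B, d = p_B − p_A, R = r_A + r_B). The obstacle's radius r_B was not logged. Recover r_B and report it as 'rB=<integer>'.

m = 14896
d = (18, 12);  v_rel = (6, 11),  |v_rel|² = 157
v_rel×d = (6)·(12) − (11)·(18) = -126
since m = R²·157 − (-126)²:  R² = (15876 + 14896) / 157 = 196
R = √196 = 14  ⇒  r_B = 14 − 7 = 7

rB=7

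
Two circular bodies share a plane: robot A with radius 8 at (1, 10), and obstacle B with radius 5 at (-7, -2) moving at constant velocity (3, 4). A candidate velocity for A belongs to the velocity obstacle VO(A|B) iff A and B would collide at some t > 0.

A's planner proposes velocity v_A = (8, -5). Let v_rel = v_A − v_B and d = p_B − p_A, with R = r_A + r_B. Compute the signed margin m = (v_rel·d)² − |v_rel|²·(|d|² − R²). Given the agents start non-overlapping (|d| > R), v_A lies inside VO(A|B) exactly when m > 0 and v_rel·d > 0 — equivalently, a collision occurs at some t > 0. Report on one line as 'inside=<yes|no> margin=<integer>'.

d = (-8, -12),  |d|² = 208;  R = 8+5 = 13,  c = 208−13² = 39
v_rel = (5, -9),  |v_rel|² = 106;  v_rel·d = (5)·(-8) + (-9)·(-12) = 68
106·t² − 136·t + 39 = 0  ⇒  m = 68² − 106·39 = 490
m = 490 > 0,  v_rel·d = 68 > 0  ⇒  inside

inside=yes margin=490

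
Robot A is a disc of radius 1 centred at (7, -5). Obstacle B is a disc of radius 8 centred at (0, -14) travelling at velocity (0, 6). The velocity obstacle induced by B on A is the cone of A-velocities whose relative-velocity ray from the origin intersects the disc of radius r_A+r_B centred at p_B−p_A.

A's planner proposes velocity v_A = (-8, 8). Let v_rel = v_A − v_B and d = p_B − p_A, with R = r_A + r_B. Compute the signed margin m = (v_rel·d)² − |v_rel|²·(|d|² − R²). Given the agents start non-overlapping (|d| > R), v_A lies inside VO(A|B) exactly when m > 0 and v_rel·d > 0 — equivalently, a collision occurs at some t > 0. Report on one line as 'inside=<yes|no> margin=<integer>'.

d = (-7, -9),  |d|² = 130;  R = 1+8 = 9,  c = 130−9² = 49
v_rel = (-8, 2),  |v_rel|² = 68;  v_rel·d = (-8)·(-7) + (2)·(-9) = 38
68·t² − 76·t + 49 = 0  ⇒  m = 38² − 68·49 = -1888
m = -1888 < 0,  v_rel·d = 38 > 0  ⇒  outside

inside=no margin=-1888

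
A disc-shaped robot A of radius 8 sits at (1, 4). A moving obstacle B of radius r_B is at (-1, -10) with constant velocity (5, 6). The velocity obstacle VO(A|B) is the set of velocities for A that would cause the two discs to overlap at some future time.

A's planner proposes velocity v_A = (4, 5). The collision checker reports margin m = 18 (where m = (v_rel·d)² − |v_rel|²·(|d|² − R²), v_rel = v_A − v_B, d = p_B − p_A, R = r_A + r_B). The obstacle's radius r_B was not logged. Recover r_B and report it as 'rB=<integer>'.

m = 18
d = (-2, -14);  v_rel = (-1, -1),  |v_rel|² = 2
v_rel×d = (-1)·(-14) − (-1)·(-2) = 12
since m = R²·2 − 12²:  R² = (144 + 18) / 2 = 81
R = √81 = 9  ⇒  r_B = 9 − 8 = 1

rB=1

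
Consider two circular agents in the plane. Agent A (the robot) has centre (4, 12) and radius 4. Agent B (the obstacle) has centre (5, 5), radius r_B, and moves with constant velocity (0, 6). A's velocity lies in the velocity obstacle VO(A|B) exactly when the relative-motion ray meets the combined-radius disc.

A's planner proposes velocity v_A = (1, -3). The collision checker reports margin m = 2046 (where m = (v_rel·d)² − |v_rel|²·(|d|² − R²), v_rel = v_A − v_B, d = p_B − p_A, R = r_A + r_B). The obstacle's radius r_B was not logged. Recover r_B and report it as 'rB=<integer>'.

m = 2046
d = (1, -7);  v_rel = (1, -9),  |v_rel|² = 82
v_rel×d = (1)·(-7) − (-9)·(1) = 2
since m = R²·82 − 2²:  R² = (4 + 2046) / 82 = 25
R = √25 = 5  ⇒  r_B = 5 − 4 = 1

rB=1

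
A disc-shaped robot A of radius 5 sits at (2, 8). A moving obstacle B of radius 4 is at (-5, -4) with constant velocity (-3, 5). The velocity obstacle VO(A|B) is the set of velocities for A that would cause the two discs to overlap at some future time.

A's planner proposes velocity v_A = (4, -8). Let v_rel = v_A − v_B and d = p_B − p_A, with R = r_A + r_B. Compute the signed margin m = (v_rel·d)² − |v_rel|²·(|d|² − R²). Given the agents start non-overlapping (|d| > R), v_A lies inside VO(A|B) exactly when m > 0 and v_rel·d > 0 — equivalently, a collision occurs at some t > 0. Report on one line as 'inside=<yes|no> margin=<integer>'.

d = (-7, -12),  |d|² = 193;  R = 5+4 = 9,  c = 193−9² = 112
v_rel = (7, -13),  |v_rel|² = 218;  v_rel·d = (7)·(-7) + (-13)·(-12) = 107
218·t² − 214·t + 112 = 0  ⇒  m = 107² − 218·112 = -12967
m = -12967 < 0,  v_rel·d = 107 > 0  ⇒  outside

inside=no margin=-12967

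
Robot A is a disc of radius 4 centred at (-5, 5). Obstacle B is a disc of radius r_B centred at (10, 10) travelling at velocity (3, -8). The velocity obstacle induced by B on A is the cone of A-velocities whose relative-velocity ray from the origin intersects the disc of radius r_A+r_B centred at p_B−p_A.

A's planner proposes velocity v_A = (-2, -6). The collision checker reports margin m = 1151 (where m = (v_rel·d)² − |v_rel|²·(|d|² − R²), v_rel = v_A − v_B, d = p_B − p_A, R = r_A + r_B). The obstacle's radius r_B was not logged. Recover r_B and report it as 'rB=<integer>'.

m = 1151
d = (15, 5);  v_rel = (-5, 2),  |v_rel|² = 29
v_rel×d = (-5)·(5) − (2)·(15) = -55
since m = R²·29 − (-55)²:  R² = (3025 + 1151) / 29 = 144
R = √144 = 12  ⇒  r_B = 12 − 4 = 8

rB=8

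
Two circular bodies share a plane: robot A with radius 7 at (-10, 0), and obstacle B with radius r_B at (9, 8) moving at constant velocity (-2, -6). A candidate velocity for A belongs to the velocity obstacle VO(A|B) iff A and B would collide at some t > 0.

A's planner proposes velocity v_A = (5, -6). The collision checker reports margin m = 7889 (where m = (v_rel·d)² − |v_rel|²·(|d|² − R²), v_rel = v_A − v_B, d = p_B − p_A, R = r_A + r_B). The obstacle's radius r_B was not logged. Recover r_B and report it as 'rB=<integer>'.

m = 7889
d = (19, 8);  v_rel = (7, 0),  |v_rel|² = 49
v_rel×d = (7)·(8) − (0)·(19) = 56
since m = R²·49 − 56²:  R² = (3136 + 7889) / 49 = 225
R = √225 = 15  ⇒  r_B = 15 − 7 = 8

rB=8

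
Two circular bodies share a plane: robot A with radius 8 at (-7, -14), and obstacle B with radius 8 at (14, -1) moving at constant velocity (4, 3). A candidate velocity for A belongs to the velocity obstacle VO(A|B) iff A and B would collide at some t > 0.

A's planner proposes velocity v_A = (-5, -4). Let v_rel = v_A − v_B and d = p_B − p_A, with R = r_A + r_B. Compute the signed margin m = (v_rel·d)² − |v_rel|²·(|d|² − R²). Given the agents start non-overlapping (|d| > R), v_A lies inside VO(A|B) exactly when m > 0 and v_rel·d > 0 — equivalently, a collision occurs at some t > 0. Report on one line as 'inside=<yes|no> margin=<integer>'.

d = (21, 13),  |d|² = 610;  R = 8+8 = 16,  c = 610−16² = 354
v_rel = (-9, -7),  |v_rel|² = 130;  v_rel·d = (-9)·(21) + (-7)·(13) = -280
130·t² + 560·t + 354 = 0  ⇒  m = (-280)² − 130·354 = 32380
m = 32380 > 0,  v_rel·d = -280 < 0  ⇒  outside

inside=no margin=32380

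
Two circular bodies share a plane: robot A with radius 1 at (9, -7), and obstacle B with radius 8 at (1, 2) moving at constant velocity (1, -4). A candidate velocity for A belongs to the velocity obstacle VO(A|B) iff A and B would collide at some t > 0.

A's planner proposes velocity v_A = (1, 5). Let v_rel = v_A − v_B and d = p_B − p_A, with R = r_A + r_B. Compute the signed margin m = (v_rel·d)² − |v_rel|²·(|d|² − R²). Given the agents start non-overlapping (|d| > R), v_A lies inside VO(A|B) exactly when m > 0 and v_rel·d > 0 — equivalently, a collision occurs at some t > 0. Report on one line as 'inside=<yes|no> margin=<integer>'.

d = (-8, 9),  |d|² = 145;  R = 1+8 = 9,  c = 145−9² = 64
v_rel = (0, 9),  |v_rel|² = 81;  v_rel·d = (0)·(-8) + (9)·(9) = 81
81·t² − 162·t + 64 = 0  ⇒  m = 81² − 81·64 = 1377
m = 1377 > 0,  v_rel·d = 81 > 0  ⇒  inside

inside=yes margin=1377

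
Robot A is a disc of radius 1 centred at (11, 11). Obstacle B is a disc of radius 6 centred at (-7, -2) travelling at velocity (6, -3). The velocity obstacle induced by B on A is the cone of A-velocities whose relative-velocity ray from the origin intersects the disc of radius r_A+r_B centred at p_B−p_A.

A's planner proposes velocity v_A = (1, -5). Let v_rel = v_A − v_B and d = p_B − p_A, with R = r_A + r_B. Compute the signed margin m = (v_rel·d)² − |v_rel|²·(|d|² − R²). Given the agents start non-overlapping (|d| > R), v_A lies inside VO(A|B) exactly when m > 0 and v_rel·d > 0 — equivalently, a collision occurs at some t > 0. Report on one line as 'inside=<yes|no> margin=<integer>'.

d = (-18, -13),  |d|² = 493;  R = 1+6 = 7,  c = 493−7² = 444
v_rel = (-5, -2),  |v_rel|² = 29;  v_rel·d = (-5)·(-18) + (-2)·(-13) = 116
29·t² − 232·t + 444 = 0  ⇒  m = 116² − 29·444 = 580
m = 580 > 0,  v_rel·d = 116 > 0  ⇒  inside

inside=yes margin=580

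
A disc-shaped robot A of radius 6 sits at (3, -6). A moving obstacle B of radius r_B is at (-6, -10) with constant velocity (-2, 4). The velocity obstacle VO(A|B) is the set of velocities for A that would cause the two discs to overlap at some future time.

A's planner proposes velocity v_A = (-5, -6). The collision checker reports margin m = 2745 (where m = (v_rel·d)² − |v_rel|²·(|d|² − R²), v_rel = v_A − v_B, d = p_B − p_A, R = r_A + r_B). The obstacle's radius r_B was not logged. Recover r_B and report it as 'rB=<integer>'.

m = 2745
d = (-9, -4);  v_rel = (-3, -10),  |v_rel|² = 109
v_rel×d = (-3)·(-4) − (-10)·(-9) = -78
since m = R²·109 − (-78)²:  R² = (6084 + 2745) / 109 = 81
R = √81 = 9  ⇒  r_B = 9 − 6 = 3

rB=3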